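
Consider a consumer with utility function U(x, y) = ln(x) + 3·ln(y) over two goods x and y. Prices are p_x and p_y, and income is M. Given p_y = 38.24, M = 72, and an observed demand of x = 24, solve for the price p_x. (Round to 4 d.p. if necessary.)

p_x = 0.75

MU_x/MU_y = (y)/(3·x); tangency sets this equal to p_x/p_y.
Rearranging, p_y·y = 3·p_x·x. Substituting into the budget gives p_x·x·(1 + 3) = M.
Demand: x*(p_x,p_y,M) = 0.25·M/p_x and y* = 0.75·M/p_y.
Set x* = 24 in the demand function and solve for p_x: p_x = 0.75.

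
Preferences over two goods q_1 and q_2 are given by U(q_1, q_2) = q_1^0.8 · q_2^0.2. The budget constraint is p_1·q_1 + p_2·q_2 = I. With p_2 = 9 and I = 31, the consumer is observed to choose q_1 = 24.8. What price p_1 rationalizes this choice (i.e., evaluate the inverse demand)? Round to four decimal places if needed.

p_1 = 1

Tangency: MRS = 4·q_2/q_1 = p_1/p_2.
So 0.8·p_2·q_2 = 0.2·p_1·q_1; combined with the budget, a share 0.8 of income goes to q_1.
Demand: q_1*(p_1,p_2,I) = 0.8·I/p_1 and q_2* = 0.2·I/p_2.
Set q_1* = 24.8 in the demand function and solve for p_1: p_1 = 1.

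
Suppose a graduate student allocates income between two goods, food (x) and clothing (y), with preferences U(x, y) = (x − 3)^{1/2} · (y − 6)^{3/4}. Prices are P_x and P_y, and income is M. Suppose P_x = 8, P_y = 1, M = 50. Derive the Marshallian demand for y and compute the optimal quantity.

y* = 18

MRS = (2/3)·(y−6)/(x−3). Tangency with P_x/P_y gives y−6 = (3/2)·(P_x/P_y)·(x−3).
Substituting into the budget: x* = 3 + 0.4·(M − 3·P_x − 6·P_y)/P_x, and y* = 6 + 0.6·(…)/P_y.
Discretionary income = 50 − 3·8 − 6·1 = 20; y* = 6 + 0.6·20/1 = 18.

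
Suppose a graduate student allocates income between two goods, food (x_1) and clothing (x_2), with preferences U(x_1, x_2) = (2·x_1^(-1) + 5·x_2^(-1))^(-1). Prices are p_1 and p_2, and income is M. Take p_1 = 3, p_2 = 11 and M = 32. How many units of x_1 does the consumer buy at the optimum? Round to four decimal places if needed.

x_1* = 2.6484

MRS = MU_x_1/MU_x_2 = (2/5)·(x_2/x_1)^(2). Set equal to p_1/p_2.
Solve for the ratio: x_2/x_1 = [(5/2)·p_1/p_2]^(0.5).
Substitute x_2 = (x_2/x_1)·x_1 into the budget: x_1* = M/(p_1 + p_2·(x_2/x_1)).
Numerically x_2/x_1 = 0.825723, so x_1* = 32/(3 + 11·0.825723) = 2.6484.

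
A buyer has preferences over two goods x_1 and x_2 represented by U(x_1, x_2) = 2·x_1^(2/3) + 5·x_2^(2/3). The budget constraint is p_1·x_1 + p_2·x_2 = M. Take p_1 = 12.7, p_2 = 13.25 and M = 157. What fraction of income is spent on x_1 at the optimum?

share on x_1 = 0.0651

MU_x_1 ∝ 2·x_1^(-1/3), MU_x_2 ∝ 5·x_2^(-1/3), so MRS = (2/5)·(x_2/x_1)^(1/3) = p_1/p_2.
Hence x_2/x_1 = ((5/2)·p_1/p_2)^(1/(1/3)), i.e. raised to the 3 power.
With the ratio pinned down, the budget gives x_1* = M/(p_1 + p_2·(x_2/x_1)) and x_2* = (x_2/x_1)·x_1*.
Numerically x_2/x_1 = 13.758895, so x_1* = 157/(12.7 + 13.25·13.758895) = 0.8051 and x_2* = 13.758895·0.8051 = 11.0774.
Expenditure on x_1: 12.7·0.8051 = 10.2248; share = 0.0651.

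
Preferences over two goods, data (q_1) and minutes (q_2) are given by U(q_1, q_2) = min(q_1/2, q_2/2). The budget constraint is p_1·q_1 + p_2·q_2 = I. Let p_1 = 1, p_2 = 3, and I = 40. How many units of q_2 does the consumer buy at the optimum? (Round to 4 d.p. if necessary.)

With perfect complements, no substitution: consume in ratio q_1:q_2 = 2:2.
Budget: p_1·q_1 + p_2·q_1 = I, so (2·p_1 + 2·p_2)·q_1 = 2·I.
Demand: q_1*(p_1,p_2,I) = 2·I/(2·p_1 + 2·p_2), q_2* = 2·I/(2·p_1 + 2·p_2).
Here 2·1 + 2·3 = 8, giving q_2* = 10.

q_2* = 10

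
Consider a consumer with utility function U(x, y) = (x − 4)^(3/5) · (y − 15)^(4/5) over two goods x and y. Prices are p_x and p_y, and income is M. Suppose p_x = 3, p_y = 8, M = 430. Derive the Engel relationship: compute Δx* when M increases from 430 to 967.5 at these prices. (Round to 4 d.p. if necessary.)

Δx* = 76.7857

Let x' = x−4, y' = y−15. MRS = (3/4)·y'/x' = p_x/p_y.
After buying the subsistence bundle (4, 15), a share 3/7 of the remaining income goes to x: x* = 4 + 3/7·(M − 4p_x − 15p_y)/p_x.
Discretionary income = 430 − 4·3 − 15·8 = 298; x* = 4 + 3/7·298/3 = 46.5714.
At M' = 967.5: x* = 123.3571. Change: 123.3571 − 46.5714 = 76.7857.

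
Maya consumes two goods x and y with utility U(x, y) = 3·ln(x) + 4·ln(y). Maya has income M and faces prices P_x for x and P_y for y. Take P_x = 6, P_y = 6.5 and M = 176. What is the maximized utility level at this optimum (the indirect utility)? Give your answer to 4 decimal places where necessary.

V = 18.5505

Demand: x*(P_x,P_y,M) = 3/7·M/P_x and y* = 4/7·M/P_y.
At P_x=6, P_y=6.5, M=176: x* = 3/7·176/6 = 12.5714, y* = 15.4725.
Utility at the optimum: U(12.5714, 15.4725) = 18.5505.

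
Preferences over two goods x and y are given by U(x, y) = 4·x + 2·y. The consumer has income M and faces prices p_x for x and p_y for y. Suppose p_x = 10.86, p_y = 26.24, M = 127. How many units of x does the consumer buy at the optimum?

Linear utility — the consumer picks whichever good has higher MU/price: 4/10.86 = 0.3683 vs 2/26.24 = 0.0762.
x gives more utility per dollar, so spend all income on x: x* = M/p_x, y* = 0.
Numerically: x* = 11.6943, y* = 0.

x* = 11.6943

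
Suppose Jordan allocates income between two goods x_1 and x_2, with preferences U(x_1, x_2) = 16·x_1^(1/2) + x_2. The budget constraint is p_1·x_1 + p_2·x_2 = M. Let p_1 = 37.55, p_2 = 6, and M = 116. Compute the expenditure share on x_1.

MU_x_1 = 8/√x_1, MU_x_2 = 1. Tangency: 8/√x_1 = p_1/p_2.
Solve: √x_1 = 8·p_2/p_1, so x_1*(p_1,p_2) = (8·p_2/p_1)², and x_2* = (M − p_1·x_1*)/p_2.
Plugging in: x_1* = (8·6/37.55)² = 1.634, x_2* = 9.107.
Expenditure on x_1: 37.55·1.634 = 61.3582; share = 0.5289.

share on x_1 = 0.5289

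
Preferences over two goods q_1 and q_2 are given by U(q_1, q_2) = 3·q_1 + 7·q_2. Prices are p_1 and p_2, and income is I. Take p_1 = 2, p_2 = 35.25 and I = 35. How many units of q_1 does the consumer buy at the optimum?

Linear utility — the consumer picks whichever good has higher MU/price: 3/2 = 1.5 vs 7/35.25 = 0.1986.
q_1 gives more utility per dollar, so spend all income on q_1: q_1* = I/p_1, q_2* = 0.
Numerically: q_1* = 17.5, q_2* = 0.

q_1* = 17.5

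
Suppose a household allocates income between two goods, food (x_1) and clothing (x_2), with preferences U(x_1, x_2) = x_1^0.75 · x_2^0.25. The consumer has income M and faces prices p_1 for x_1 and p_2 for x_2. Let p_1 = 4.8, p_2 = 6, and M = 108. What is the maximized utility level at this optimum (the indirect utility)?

Tangency: MRS = 3·x_2/x_1 = p_1/p_2.
So 0.75·p_2·x_2 = 0.25·p_1·x_1; combined with the budget, a share 0.75 of income goes to x_1.
Demand: x_1*(p_1,p_2,M) = 0.75·M/p_1 and x_2* = 0.25·M/p_2.
At p_1=4.8, p_2=6, M=108: x_1* = 0.75·108/4.8 = 16.875, x_2* = 4.5.
Utility at the optimum: U(16.875, 4.5) = 12.1265.

V = 12.1265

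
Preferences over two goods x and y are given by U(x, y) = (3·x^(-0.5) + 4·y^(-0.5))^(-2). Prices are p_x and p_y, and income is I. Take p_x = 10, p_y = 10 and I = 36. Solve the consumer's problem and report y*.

y* = 1.9721

MU_x ∝ 3·x^(-1.5), MU_y ∝ 4·y^(-1.5), so MRS = (3/4)·(y/x)^(1.5) = p_x/p_y.
Solve for the ratio: y/x = [(4/3)·p_x/p_y]^(2/3).
With the ratio pinned down, the budget gives x* = I/(p_x + p_y·(y/x)) and y* = (y/x)·x*.
Numerically y/x = 1.211414, so x* = 36/(10 + 10·1.211414) = 1.6279 and y* = 1.211414·1.6279 = 1.9721.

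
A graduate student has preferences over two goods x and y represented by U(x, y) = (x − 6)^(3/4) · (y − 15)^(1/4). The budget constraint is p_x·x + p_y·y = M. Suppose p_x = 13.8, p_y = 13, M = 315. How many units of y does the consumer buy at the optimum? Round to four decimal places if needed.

Discretionary income = 315 − 6·13.8 − 15·13 = 37.2; y* = 15 + 0.25·37.2/13 = 15.7154.

y* = 15.7154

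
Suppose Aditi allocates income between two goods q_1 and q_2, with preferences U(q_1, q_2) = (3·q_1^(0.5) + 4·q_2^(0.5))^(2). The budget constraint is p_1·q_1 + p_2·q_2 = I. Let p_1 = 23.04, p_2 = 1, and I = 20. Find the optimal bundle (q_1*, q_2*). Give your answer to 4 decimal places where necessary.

With the ratio pinned down, the budget gives q_1* = I/(p_1 + p_2·(q_2/q_1)) and q_2* = (q_2/q_1)·q_1*.
Numerically q_2/q_1 = 943.7184, so q_1* = 20/(23.04 + 1·943.7184) = 0.0207 and q_2* = 943.7184·0.0207 = 19.5234.

q_1* = 0.0207, q_2* = 19.5234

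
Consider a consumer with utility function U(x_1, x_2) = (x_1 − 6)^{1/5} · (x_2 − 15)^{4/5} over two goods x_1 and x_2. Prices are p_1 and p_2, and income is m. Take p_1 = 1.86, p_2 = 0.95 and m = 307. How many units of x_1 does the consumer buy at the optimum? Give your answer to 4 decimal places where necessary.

x_1* = 36.2785

This is Cobb-Douglas in (x_1−6, x_2−15): tangency gives 0.2·p_2·(x_2−15) = 0.8·p_1·(x_1−6).
Substituting into the budget: x_1* = 6 + 0.2·(m − 6·p_1 − 15·p_2)/p_1, and x_2* = 15 + 0.8·(…)/p_2.
Discretionary income = 307 − 6·1.86 − 15·0.95 = 281.59; x_1* = 6 + 0.2·281.59/1.86 = 36.2785.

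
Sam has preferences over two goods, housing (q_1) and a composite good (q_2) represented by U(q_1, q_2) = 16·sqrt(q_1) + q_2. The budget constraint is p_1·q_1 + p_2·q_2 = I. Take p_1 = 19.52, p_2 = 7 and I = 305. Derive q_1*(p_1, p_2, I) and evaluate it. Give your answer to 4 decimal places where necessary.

Set MRS = p_1/p_2: 8·q_1^(−1/2) = p_1/p_2.
Solve: √q_1 = 8·p_2/p_1, so q_1*(p_1,p_2) = (8·p_2/p_1)², and q_2* = (I − p_1·q_1*)/p_2.
Plugging in: q_1* = (8·7/19.52)² = 8.2303.

q_1* = 8.2303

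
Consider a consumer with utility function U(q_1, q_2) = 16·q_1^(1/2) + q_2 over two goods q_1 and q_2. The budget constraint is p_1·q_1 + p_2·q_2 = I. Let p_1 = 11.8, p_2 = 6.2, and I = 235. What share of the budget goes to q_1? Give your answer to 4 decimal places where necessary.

share on q_1 = 0.8872

Utility is quasi-linear in q_2; the FOC for q_1 is 8/√q_1 = p_1/p_2.
Thus q_1* = (8·p_2/p_1)² — independent of I — with the rest of income spent on q_2.
Plugging in: q_1* = (8·6.2/11.8)² = 17.6685, q_2* = 4.2761.
Expenditure on q_1: 11.8·17.6685 = 208.4881; share = 0.8872.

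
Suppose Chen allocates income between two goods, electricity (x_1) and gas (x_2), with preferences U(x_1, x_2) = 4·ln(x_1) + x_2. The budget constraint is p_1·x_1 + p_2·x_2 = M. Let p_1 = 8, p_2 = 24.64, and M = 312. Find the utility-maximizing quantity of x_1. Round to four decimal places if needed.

So x_1*(p_1,p_2) = 4·p_2/p_1, independent of income; and x_2* = (M − 4·p_2)/p_2.
At the given prices: x_1* = 4·24.64/8 = 12.32.

x_1* = 12.32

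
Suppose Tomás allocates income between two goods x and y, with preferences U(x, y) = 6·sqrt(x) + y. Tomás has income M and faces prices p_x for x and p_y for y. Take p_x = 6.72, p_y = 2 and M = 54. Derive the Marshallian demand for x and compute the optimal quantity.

Set MRS = p_x/p_y: 3·x^(−1/2) = p_x/p_y.
Solve: √x = 3·p_y/p_x, so x*(p_x,p_y) = (3·p_y/p_x)², and y* = (M − p_x·x*)/p_y.
Plugging in: x* = (3·2/6.72)² = 0.7972.

x* = 0.7972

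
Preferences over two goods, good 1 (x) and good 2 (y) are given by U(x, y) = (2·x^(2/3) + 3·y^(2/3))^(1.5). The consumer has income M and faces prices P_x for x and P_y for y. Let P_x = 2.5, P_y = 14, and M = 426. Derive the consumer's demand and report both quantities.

x* = 153.8432, y* = 2.9566

With the ratio pinned down, the budget gives x* = M/(P_x + P_y·(y/x)) and y* = (y/x)·x*.
Numerically y/x = 0.019218, so x* = 426/(2.5 + 14·0.019218) = 153.8432 and y* = 0.019218·153.8432 = 2.9566.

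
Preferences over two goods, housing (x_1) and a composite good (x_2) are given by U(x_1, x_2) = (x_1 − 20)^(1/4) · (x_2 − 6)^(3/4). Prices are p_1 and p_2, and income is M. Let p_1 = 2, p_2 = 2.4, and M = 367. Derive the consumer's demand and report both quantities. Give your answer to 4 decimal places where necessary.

x_1* = 59.075, x_2* = 103.6875

Let x_1' = x_1−20, x_2' = x_2−6. MRS = (1/3)·x_2'/x_1' = p_1/p_2.
After buying the subsistence bundle (20, 6), a share 0.25 of the remaining income goes to x_1: x_1* = 20 + 0.25·(M − 20p_1 − 6p_2)/p_1.
Discretionary income = 367 − 20·2 − 6·2.4 = 312.6; x_1* = 20 + 0.25·312.6/2 = 59.075; x_2* = 6 + 0.75·312.6/2.4 = 103.6875.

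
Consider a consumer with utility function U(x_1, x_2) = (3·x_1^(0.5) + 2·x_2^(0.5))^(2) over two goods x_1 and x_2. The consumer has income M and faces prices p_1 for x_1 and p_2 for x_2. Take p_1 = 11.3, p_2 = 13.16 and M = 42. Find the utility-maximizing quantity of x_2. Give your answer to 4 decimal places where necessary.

MU_x_1 ∝ 3·x_1^(-0.5), MU_x_2 ∝ 2·x_2^(-0.5), so MRS = (3/2)·(x_2/x_1)^(0.5) = p_1/p_2.
Solve for the ratio: x_2/x_1 = [(2/3)·p_1/p_2]^(2).
Substitute x_2 = (x_2/x_1)·x_1 into the budget: x_1* = M/(p_1 + p_2·(x_2/x_1)).
Numerically x_2/x_1 = 0.32769, so x_1* = 42/(11.3 + 13.16·0.32769) = 2.6902 and x_2* = 0.32769·2.6902 = 0.8815.

x_2* = 0.8815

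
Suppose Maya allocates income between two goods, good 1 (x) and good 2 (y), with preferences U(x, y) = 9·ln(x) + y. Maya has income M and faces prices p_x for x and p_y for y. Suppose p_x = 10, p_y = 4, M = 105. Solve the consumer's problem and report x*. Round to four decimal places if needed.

MU_x = 9/x, MU_y = 1. Tangency: 9/x = p_x/p_y.
So x*(p_x,p_y) = 9·p_y/p_x, independent of income; and y* = (M − 9·p_y)/p_y.
At the given prices: x* = 9·4/10 = 3.6.

x* = 3.6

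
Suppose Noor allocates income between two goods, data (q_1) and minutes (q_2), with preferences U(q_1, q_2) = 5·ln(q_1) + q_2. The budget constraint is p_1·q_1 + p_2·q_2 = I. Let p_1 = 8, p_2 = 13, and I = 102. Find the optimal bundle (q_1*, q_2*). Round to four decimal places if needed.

At the given prices: q_1* = 5·13/8 = 8.125, and q_2* = 2.8462.

q_1* = 8.125, q_2* = 2.8462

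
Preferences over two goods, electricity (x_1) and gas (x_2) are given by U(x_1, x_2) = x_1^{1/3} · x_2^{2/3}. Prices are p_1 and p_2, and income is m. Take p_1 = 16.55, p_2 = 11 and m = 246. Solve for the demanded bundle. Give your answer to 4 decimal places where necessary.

x_1* = 4.9547, x_2* = 14.9091

At p_1=16.55, p_2=11, m=246: x_1* = 1/3·246/16.55 = 4.9547, x_2* = 14.9091.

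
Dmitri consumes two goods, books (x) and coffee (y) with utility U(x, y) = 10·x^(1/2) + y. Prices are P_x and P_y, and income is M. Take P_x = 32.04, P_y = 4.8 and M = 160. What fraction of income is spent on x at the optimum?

Solve: √x = 5·P_y/P_x, so x*(P_x,P_y) = (5·P_y/P_x)², and y* = (M − P_x·x*)/P_y.
Plugging in: x* = (5·4.8/32.04)² = 0.5611, y* = 29.588.
Expenditure on x: 32.04·0.5611 = 17.9775; share = 0.1124.

share on x = 0.1124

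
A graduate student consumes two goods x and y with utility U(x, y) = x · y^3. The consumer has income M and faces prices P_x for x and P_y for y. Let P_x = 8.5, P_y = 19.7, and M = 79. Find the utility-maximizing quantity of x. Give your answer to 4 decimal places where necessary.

The MRS is (1/3)·y/x. Set MRS = P_x/P_y.
Rearranging, P_y·y = 3·P_x·x. Substituting into the budget gives P_x·x·(1 + 3) = M.
Demand: x*(P_x,P_y,M) = 0.25·M/P_x and y* = 0.75·M/P_y.
At P_x=8.5, P_y=19.7, M=79: x* = 0.25·79/8.5 = 2.3235.

x* = 2.3235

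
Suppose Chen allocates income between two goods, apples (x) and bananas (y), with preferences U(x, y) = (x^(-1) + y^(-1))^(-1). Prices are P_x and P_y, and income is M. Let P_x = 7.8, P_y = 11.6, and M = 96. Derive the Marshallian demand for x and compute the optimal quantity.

x* = 5.5453

From the CES first-order condition, (y/x)^(2) = P_x/P_y.
Hence y/x = (P_x/P_y)^(1/(2)), i.e. raised to the 0.5 power.
With the ratio pinned down, the budget gives x* = M/(P_x + P_y·(y/x)) and y* = (y/x)·x*.
Numerically y/x = 0.820008, so x* = 96/(7.8 + 11.6·0.820008) = 5.5453.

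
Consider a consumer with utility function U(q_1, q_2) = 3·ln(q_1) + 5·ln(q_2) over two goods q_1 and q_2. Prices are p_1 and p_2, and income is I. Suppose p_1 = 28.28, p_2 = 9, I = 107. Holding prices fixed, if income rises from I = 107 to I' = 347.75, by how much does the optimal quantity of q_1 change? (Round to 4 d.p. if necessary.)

At p_1=28.28, p_2=9, I=107: q_1* = 0.375·107/28.28 = 1.4188.
At I' = 347.75: q_1* = 4.6113. Change: 4.6113 − 1.4188 = 3.1924.

Δq_1* = 3.1924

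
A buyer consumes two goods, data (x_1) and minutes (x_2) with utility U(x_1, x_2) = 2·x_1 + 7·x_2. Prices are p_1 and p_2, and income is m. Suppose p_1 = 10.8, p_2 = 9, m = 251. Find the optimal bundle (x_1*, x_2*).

Linear utility — the consumer picks whichever good has higher MU/price: 2/10.8 = 0.1852 vs 7/9 = 0.7778.
x_2 gives more utility per dollar, so spend all income on x_2: x_2* = m/p_2, x_1* = 0.
Numerically: x_1* = 0, x_2* = 27.8889.

x_1* = 0, x_2* = 27.8889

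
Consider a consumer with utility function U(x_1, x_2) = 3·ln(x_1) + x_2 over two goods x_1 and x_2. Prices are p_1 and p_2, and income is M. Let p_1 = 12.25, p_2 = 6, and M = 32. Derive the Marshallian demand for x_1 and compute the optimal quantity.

MU_x_1 = 3/x_1, MU_x_2 = 1. Tangency: 3/x_1 = p_1/p_2.
So x_1*(p_1,p_2) = 3·p_2/p_1, independent of income; and x_2* = (M − 3·p_2)/p_2.
At the given prices: x_1* = 3·6/12.25 = 1.4694.

x_1* = 1.4694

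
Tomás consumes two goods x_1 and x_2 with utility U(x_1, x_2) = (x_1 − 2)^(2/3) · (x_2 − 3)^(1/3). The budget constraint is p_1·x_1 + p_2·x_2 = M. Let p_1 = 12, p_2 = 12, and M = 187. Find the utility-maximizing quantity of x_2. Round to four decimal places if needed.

MRS = 2·(x_2−3)/(x_1−2). Tangency with p_1/p_2 gives x_2−3 = (1/2)·(p_1/p_2)·(x_1−2).
Substituting into the budget: x_1* = 2 + 2/3·(M − 2·p_1 − 3·p_2)/p_1, and x_2* = 3 + 1/3·(…)/p_2.
Discretionary income = 187 − 2·12 − 3·12 = 127; x_2* = 3 + 1/3·127/12 = 6.5278.

x_2* = 6.5278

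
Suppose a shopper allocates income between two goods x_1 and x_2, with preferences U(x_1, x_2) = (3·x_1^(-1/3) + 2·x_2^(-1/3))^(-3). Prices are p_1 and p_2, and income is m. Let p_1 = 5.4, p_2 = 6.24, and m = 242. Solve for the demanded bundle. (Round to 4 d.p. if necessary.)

x_1* = 25.3916, x_2* = 16.8085

Numerically x_2/x_1 = 0.66197, so x_1* = 242/(5.4 + 6.24·0.66197) = 25.3916 and x_2* = 0.66197·25.3916 = 16.8085.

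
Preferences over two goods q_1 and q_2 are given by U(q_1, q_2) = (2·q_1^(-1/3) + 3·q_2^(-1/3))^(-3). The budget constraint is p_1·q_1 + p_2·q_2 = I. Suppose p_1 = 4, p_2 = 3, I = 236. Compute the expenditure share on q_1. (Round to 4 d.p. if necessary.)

share on q_1 = 0.4422

Numerically q_2/q_1 = 1.681793, so q_1* = 236/(4 + 3·1.681793) = 26.0907 and q_2* = 1.681793·26.0907 = 43.8791.
Expenditure on q_1: 4·26.0907 = 104.3627; share = 0.4422.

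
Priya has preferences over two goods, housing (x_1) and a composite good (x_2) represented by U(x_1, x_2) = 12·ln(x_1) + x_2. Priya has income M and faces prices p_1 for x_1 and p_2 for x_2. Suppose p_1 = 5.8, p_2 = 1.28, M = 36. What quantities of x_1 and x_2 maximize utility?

MU_x_1 = 12/x_1, MU_x_2 = 1. Tangency: 12/x_1 = p_1/p_2.
So x_1*(p_1,p_2) = 12·p_2/p_1, independent of income; and x_2* = (M − 12·p_2)/p_2.
At the given prices: x_1* = 12·1.28/5.8 = 2.6483, and x_2* = 16.125.

x_1* = 2.6483, x_2* = 16.125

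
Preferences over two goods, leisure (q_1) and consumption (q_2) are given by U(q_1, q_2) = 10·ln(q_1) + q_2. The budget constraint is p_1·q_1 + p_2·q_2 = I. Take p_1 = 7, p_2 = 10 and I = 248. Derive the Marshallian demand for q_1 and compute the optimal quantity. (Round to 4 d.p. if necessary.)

q_1* = 14.2857

Set MRS = p_1/p_2: (10/q_1)/1 = p_1/p_2.
So q_1*(p_1,p_2) = 10·p_2/p_1, independent of income; and q_2* = (I − 10·p_2)/p_2.
At the given prices: q_1* = 10·10/7 = 14.2857.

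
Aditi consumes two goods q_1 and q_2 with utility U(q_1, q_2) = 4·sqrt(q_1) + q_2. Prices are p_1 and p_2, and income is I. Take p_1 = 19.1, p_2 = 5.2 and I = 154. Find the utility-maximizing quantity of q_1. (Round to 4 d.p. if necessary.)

q_1* = 0.2965

MU_q_1 = 2/√q_1, MU_q_2 = 1. Tangency: 2/√q_1 = p_1/p_2.
Solve: √q_1 = 2·p_2/p_1, so q_1*(p_1,p_2) = (2·p_2/p_1)², and q_2* = (I − p_1·q_1*)/p_2.
Plugging in: q_1* = (2·5.2/19.1)² = 0.2965.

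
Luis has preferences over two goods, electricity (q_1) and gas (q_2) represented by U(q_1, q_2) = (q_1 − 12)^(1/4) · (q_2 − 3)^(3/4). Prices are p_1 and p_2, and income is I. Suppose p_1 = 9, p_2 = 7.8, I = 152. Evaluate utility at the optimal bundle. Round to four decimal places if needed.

Let q_1' = q_1−12, q_2' = q_2−3. MRS = (1/3)·q_2'/q_1' = p_1/p_2.
After buying the subsistence bundle (12, 3), a share 0.25 of the remaining income goes to q_1: q_1* = 12 + 0.25·(I − 12p_1 − 3p_2)/p_1.
Discretionary income = 152 − 12·9 − 3·7.8 = 20.6; q_1* = 12 + 0.25·20.6/9 = 12.5722; q_2* = 3 + 0.75·20.6/7.8 = 4.9808.
Utility at the optimum: U(12.5722, 4.9808) = 1.4522.

V = 1.4522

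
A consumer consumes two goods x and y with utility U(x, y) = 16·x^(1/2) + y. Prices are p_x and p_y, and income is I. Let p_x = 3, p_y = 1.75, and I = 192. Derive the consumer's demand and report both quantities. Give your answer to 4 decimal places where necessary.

Solve: √x = 8·p_y/p_x, so x*(p_x,p_y) = (8·p_y/p_x)², and y* = (I − p_x·x*)/p_y.
Plugging in: x* = (8·1.75/3)² = 21.7778, y* = 72.381.

x* = 21.7778, y* = 72.381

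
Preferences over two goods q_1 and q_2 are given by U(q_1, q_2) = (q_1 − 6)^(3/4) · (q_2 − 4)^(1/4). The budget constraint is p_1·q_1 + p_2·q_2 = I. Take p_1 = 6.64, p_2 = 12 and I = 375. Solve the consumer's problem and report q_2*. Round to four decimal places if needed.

Let q_1' = q_1−6, q_2' = q_2−4. MRS = 3·q_2'/q_1' = p_1/p_2.
Substituting into the budget: q_1* = 6 + 0.75·(I − 6·p_1 − 4·p_2)/p_1, and q_2* = 4 + 0.25·(…)/p_2.
Discretionary income = 375 − 6·6.64 − 4·12 = 287.16; q_2* = 4 + 0.25·287.16/12 = 9.9825.

q_2* = 9.9825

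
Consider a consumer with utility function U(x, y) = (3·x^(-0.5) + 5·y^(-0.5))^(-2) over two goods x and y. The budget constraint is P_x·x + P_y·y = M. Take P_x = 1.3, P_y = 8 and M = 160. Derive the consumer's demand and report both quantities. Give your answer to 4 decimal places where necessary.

MU_x ∝ 3·x^(-1.5), MU_y ∝ 5·y^(-1.5), so MRS = (3/5)·(y/x)^(1.5) = P_x/P_y.
Hence y/x = ((5/3)·P_x/P_y)^(1/(1.5)), i.e. raised to the 2/3 power.
Substitute y = (y/x)·x into the budget: x* = M/(P_x + P_y·(y/x)).
Numerically y/x = 0.418602, so x* = 160/(1.3 + 8·0.418602) = 34.4174 and y* = 0.418602·34.4174 = 14.4072.

x* = 34.4174, y* = 14.4072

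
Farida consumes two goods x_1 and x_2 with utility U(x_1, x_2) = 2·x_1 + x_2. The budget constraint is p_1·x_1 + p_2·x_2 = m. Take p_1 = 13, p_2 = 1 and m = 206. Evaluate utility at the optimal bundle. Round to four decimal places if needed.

V = 206

Perfect substitutes: compare marginal utility per dollar. 2/p_1 vs 1/p_2 → 0.1538 vs 1.
x_2 gives more utility per dollar, so spend all income on x_2: x_2* = m/p_2, x_1* = 0.
Numerically: x_1* = 0, x_2* = 206.
Utility at the optimum: U(0, 206) = 206.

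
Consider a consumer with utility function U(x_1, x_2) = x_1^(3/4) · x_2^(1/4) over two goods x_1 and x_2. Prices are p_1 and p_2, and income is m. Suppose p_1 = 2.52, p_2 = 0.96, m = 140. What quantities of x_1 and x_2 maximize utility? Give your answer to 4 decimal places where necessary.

x_1* = 41.6667, x_2* = 36.4583

MU_x_1/MU_x_2 = (0.75·x_2)/(0.25·x_1); tangency sets this equal to p_1/p_2.
So 0.75·p_2·x_2 = 0.25·p_1·x_1; combined with the budget, a share 0.75 of income goes to x_1.
Demand: x_1*(p_1,p_2,m) = 0.75·m/p_1 and x_2* = 0.25·m/p_2.
At p_1=2.52, p_2=0.96, m=140: x_1* = 0.75·140/2.52 = 41.6667, x_2* = 36.4583.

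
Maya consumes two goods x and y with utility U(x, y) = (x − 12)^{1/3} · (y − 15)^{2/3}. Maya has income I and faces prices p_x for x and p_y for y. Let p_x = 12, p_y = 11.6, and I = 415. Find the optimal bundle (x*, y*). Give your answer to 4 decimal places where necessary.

MRS = (1/2)·(y−15)/(x−12). Tangency with p_x/p_y gives y−15 = 2·(p_x/p_y)·(x−12).
After buying the subsistence bundle (12, 15), a share 1/3 of the remaining income goes to x: x* = 12 + 1/3·(I − 12p_x − 15p_y)/p_x.
Discretionary income = 415 − 12·12 − 15·11.6 = 97; x* = 12 + 1/3·97/12 = 14.6944; y* = 15 + 2/3·97/11.6 = 20.5747.

x* = 14.6944, y* = 20.5747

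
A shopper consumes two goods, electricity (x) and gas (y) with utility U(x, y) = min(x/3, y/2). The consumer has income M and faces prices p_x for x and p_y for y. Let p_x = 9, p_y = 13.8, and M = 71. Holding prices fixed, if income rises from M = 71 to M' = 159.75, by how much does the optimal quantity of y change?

Leontief preferences: the optimum is at the kink where x/3 = y/2, i.e. y = (2/3)·x.
Budget: p_x·x + p_y·(2/3)·x = M, so (3·p_x + 2·p_y)·x = 3·M.
Demand: x*(p_x,p_y,M) = 3·M/(3·p_x + 2·p_y), y* = 2·M/(3·p_x + 2·p_y).
Here 3·9 + 2·13.8 = 54.6, giving y* = 2.6007.
At M' = 159.75: y* = 5.8516. Change: 5.8516 − 2.6007 = 3.2509.

Δy* = 3.2509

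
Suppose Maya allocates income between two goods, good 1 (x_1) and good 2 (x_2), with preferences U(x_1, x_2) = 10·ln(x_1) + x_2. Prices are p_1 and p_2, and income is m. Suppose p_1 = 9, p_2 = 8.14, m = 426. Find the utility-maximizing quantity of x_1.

x_1* = 9.0444

At the given prices: x_1* = 10·8.14/9 = 9.0444.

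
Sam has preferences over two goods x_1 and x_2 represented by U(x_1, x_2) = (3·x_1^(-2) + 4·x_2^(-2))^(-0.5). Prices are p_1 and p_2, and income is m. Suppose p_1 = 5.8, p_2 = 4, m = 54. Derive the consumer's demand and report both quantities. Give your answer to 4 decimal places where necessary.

From the CES first-order condition, (3/4)·(x_2/x_1)^(3) = p_1/p_2.
Solve for the ratio: x_2/x_1 = [(4/3)·p_1/p_2]^(1/3).
With the ratio pinned down, the budget gives x_1* = m/(p_1 + p_2·(x_2/x_1)) and x_2* = (x_2/x_1)·x_1*.
Numerically x_2/x_1 = 1.245763, so x_1* = 54/(5.8 + 4·1.245763) = 5.0079 and x_2* = 1.245763·5.0079 = 6.2386.

x_1* = 5.0079, x_2* = 6.2386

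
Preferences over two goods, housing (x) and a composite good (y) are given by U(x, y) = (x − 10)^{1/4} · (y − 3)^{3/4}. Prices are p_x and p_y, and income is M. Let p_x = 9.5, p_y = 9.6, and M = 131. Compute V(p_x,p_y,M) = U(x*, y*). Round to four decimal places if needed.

V = 0.4285

MRS = (1/3)·(y−3)/(x−10). Tangency with p_x/p_y gives y−3 = 3·(p_x/p_y)·(x−10).
Substituting into the budget: x* = 10 + 0.25·(M − 10·p_x − 3·p_y)/p_x, and y* = 3 + 0.75·(…)/p_y.
Discretionary income = 131 − 10·9.5 − 3·9.6 = 7.2; x* = 10 + 0.25·7.2/9.5 = 10.1895; y* = 3 + 0.75·7.2/9.6 = 3.5625.
Utility at the optimum: U(10.1895, 3.5625) = 0.4285.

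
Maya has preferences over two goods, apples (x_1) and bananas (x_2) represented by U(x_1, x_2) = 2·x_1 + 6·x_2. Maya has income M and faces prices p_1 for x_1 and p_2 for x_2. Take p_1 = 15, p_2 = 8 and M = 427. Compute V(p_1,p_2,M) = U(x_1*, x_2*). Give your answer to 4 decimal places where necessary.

V = 320.25

Linear utility — the consumer picks whichever good has higher MU/price: 2/15 = 0.1333 vs 6/8 = 0.75.
x_2 gives more utility per dollar, so spend all income on x_2: x_2* = M/p_2, x_1* = 0.
Numerically: x_1* = 0, x_2* = 53.375.
Utility at the optimum: U(0, 53.375) = 320.25.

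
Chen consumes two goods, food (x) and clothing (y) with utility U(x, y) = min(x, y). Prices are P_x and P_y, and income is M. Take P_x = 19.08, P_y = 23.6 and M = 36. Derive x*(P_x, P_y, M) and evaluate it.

Leontief preferences: the optimum is at the kink where x/1 = y/1, i.e. y = x.
Budget: P_x·x + P_y·x = M, so (P_x + P_y)·x = M.
Demand: x*(P_x,P_y,M) = M/(P_x + P_y), y* = M/(P_x + P_y).
Here 19.08 + 23.6 = 42.68, giving x* = 0.8435.

x* = 0.8435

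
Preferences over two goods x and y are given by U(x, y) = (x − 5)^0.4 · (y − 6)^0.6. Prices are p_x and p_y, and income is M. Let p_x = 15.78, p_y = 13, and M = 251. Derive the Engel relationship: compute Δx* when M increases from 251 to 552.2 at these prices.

Δx* = 7.635

MRS = (2/3)·(y−6)/(x−5). Tangency with p_x/p_y gives y−6 = (3/2)·(p_x/p_y)·(x−5).
Substituting into the budget: x* = 5 + 0.4·(M − 5·p_x − 6·p_y)/p_x, and y* = 6 + 0.6·(…)/p_y.
Discretionary income = 251 − 5·15.78 − 6·13 = 94.1; x* = 5 + 0.4·94.1/15.78 = 7.3853.
At M' = 552.2: x* = 15.0203. Change: 15.0203 − 7.3853 = 7.635.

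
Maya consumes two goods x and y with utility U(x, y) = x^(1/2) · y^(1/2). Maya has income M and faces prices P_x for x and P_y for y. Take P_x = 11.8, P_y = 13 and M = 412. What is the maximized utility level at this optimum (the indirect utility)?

The MRS is y/x. Set MRS = P_x/P_y.
So 0.5·P_y·y = 0.5·P_x·x; combined with the budget, a share 0.5 of income goes to x.
Demand: x*(P_x,P_y,M) = 0.5·M/P_x and y* = 0.5·M/P_y.
At P_x=11.8, P_y=13, M=412: x* = 0.5·412/11.8 = 17.4576, y* = 15.8462.
Utility at the optimum: U(17.4576, 15.8462) = 16.6324.

V = 16.6324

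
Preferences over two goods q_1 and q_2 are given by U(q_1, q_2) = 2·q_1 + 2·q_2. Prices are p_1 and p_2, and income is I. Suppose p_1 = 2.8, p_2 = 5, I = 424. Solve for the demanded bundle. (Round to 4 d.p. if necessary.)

q_1* = 151.4286, q_2* = 0

Perfect substitutes: compare marginal utility per dollar. 2/p_1 vs 2/p_2 → 0.7143 vs 0.4.
q_1 gives more utility per dollar, so spend all income on q_1: q_1* = I/p_1, q_2* = 0.
Numerically: q_1* = 151.4286, q_2* = 0.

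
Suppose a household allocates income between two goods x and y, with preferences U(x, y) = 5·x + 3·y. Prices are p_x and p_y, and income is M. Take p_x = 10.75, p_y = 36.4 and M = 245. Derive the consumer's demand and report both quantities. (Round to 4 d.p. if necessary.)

x* = 22.7907, y* = 0

Linear utility — the consumer picks whichever good has higher MU/price: 5/10.75 = 0.4651 vs 3/36.4 = 0.0824.
x gives more utility per dollar, so spend all income on x: x* = M/p_x, y* = 0.
Numerically: x* = 22.7907, y* = 0.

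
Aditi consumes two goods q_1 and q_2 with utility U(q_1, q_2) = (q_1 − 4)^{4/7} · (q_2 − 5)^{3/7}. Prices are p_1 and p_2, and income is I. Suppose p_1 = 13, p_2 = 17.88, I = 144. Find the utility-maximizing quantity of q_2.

This is Cobb-Douglas in (q_1−4, q_2−5): tangency gives 4/7·p_2·(q_2−5) = 3/7·p_1·(q_1−4).
Substituting into the budget: q_1* = 4 + 4/7·(I − 4·p_1 − 5·p_2)/p_1, and q_2* = 5 + 3/7·(…)/p_2.
Discretionary income = 144 − 4·13 − 5·17.88 = 2.6; q_2* = 5 + 3/7·2.6/17.88 = 5.0623.

q_2* = 5.0623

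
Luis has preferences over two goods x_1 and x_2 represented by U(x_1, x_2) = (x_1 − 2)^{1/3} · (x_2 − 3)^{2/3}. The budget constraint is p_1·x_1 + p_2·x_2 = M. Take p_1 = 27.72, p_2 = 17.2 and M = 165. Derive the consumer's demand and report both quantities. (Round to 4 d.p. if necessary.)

This is Cobb-Douglas in (x_1−2, x_2−3): tangency gives 1/3·p_2·(x_2−3) = 2/3·p_1·(x_1−2).
After buying the subsistence bundle (2, 3), a share 1/3 of the remaining income goes to x_1: x_1* = 2 + 1/3·(M − 2p_1 − 3p_2)/p_1.
Discretionary income = 165 − 2·27.72 − 3·17.2 = 57.96; x_1* = 2 + 1/3·57.96/27.72 = 2.697; x_2* = 3 + 2/3·57.96/17.2 = 5.2465.

x_1* = 2.697, x_2* = 5.2465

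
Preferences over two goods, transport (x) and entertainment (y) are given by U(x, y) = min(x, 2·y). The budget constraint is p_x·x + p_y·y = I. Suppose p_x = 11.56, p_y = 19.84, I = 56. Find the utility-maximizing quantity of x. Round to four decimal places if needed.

With perfect complements, no substitution: consume in ratio x:y = 2:1.
Budget: p_x·x + p_y·(1/2)·x = I, so (2·p_x + p_y)·x = 2·I.
Demand: x*(p_x,p_y,I) = 2·I/(2·p_x + p_y), y* = I/(2·p_x + p_y).
Here 2·11.56 + 19.84 = 42.96, giving x* = 2.6071.

x* = 2.6071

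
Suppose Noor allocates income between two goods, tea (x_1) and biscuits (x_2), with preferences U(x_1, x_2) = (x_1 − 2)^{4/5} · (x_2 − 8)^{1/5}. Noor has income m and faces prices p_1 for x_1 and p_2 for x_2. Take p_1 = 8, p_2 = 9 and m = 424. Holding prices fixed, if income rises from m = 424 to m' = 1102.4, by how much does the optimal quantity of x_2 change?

Δx_2* = 15.0756

This is Cobb-Douglas in (x_1−2, x_2−8): tangency gives 0.8·p_2·(x_2−8) = 0.2·p_1·(x_1−2).
Substituting into the budget: x_1* = 2 + 0.8·(m − 2·p_1 − 8·p_2)/p_1, and x_2* = 8 + 0.2·(…)/p_2.
Discretionary income = 424 − 2·8 − 8·9 = 336; x_2* = 8 + 0.2·336/9 = 15.4667.
At m' = 1102.4: x_2* = 30.5422. Change: 30.5422 − 15.4667 = 15.0756.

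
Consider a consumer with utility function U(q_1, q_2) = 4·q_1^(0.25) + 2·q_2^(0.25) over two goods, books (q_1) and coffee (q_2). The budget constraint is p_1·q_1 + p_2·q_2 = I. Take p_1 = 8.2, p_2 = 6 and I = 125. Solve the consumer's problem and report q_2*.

q_2* = 6.3698

Substitute q_2 = (q_2/q_1)·q_1 into the budget: q_1* = I/(p_1 + p_2·(q_2/q_1)).
Numerically q_2/q_1 = 0.60188, so q_1* = 125/(8.2 + 6·0.60188) = 10.5831 and q_2* = 0.60188·10.5831 = 6.3698.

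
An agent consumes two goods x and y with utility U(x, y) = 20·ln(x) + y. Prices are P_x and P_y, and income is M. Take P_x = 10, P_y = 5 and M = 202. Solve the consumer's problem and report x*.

x* = 10

MU_x = 20/x, MU_y = 1. Tangency: 20/x = P_x/P_y.
So x*(P_x,P_y) = 20·P_y/P_x, independent of income; and y* = (M − 20·P_y)/P_y.
At the given prices: x* = 20·5/10 = 10.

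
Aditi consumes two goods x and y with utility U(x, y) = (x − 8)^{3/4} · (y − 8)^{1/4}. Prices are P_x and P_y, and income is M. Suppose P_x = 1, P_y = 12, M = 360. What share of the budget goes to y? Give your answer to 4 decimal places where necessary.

share on y = 0.4444

Discretionary income = 360 − 8·1 − 8·12 = 256; x* = 8 + 0.75·256/1 = 200; y* = 8 + 0.25·256/12 = 13.3333.
Expenditure on y: 12·13.3333 = 160; share = 0.4444.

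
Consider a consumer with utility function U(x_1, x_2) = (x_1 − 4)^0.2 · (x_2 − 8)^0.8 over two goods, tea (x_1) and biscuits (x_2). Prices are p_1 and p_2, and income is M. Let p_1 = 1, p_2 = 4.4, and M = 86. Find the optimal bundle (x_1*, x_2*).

MRS = (1/4)·(x_2−8)/(x_1−4). Tangency with p_1/p_2 gives x_2−8 = 4·(p_1/p_2)·(x_1−4).
After buying the subsistence bundle (4, 8), a share 0.2 of the remaining income goes to x_1: x_1* = 4 + 0.2·(M − 4p_1 − 8p_2)/p_1.
Discretionary income = 86 − 4·1 − 8·4.4 = 46.8; x_1* = 4 + 0.2·46.8/1 = 13.36; x_2* = 8 + 0.8·46.8/4.4 = 16.5091.

x_1* = 13.36, x_2* = 16.5091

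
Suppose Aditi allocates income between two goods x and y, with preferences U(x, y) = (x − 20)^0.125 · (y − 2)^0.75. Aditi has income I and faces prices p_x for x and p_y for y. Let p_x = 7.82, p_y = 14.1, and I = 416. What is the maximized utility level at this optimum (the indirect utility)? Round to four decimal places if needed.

This is Cobb-Douglas in (x−20, y−2): tangency gives 0.125·p_y·(y−2) = 0.75·p_x·(x−20).
After buying the subsistence bundle (20, 2), a share 1/7 of the remaining income goes to x: x* = 20 + 1/7·(I − 20p_x − 2p_y)/p_x.
Discretionary income = 416 − 20·7.82 − 2·14.1 = 231.4; x* = 20 + 1/7·231.4/7.82 = 24.2273; y* = 2 + 6/7·231.4/14.1 = 16.0669.
Utility at the optimum: U(24.2273, 16.0669) = 8.6977.

V = 8.6977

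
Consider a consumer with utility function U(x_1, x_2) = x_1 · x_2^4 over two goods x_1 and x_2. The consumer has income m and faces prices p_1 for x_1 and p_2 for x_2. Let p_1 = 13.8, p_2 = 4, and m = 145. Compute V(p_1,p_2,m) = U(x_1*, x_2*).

V = 1486315.1449

The MRS is (1/4)·x_2/x_1. Set MRS = p_1/p_2.
Rearranging, p_2·x_2 = 4·p_1·x_1. Substituting into the budget gives p_1·x_1·(1 + 4) = m.
Demand: x_1*(p_1,p_2,m) = 0.2·m/p_1 and x_2* = 0.8·m/p_2.
At p_1=13.8, p_2=4, m=145: x_1* = 0.2·145/13.8 = 2.1014, x_2* = 29.
Utility at the optimum: U(2.1014, 29) = 1486315.1449.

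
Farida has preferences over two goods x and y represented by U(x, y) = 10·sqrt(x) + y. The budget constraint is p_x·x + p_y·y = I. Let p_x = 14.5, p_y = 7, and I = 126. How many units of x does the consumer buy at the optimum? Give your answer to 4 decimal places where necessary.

MU_x = 5/√x, MU_y = 1. Tangency: 5/√x = p_x/p_y.
Solve: √x = 5·p_y/p_x, so x*(p_x,p_y) = (5·p_y/p_x)², and y* = (I − p_x·x*)/p_y.
Plugging in: x* = (5·7/14.5)² = 5.8264.

x* = 5.8264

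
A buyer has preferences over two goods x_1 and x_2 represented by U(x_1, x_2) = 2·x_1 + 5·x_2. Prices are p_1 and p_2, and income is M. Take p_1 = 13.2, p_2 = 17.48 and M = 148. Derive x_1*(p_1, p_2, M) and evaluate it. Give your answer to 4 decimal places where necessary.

x_1* = 0

Linear utility — the consumer picks whichever good has higher MU/price: 2/13.2 = 0.1515 vs 5/17.48 = 0.286.
x_2 gives more utility per dollar, so spend all income on x_2: x_2* = M/p_2, x_1* = 0.
Numerically: x_1* = 0, x_2* = 8.4668.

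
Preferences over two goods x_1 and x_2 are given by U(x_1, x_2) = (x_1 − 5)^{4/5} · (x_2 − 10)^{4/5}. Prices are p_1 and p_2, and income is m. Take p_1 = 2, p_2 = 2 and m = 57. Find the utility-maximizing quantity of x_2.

x_2* = 16.75

Substituting into the budget: x_1* = 5 + 0.5·(m − 5·p_1 − 10·p_2)/p_1, and x_2* = 10 + 0.5·(…)/p_2.
Discretionary income = 57 − 5·2 − 10·2 = 27; x_2* = 10 + 0.5·27/2 = 16.75.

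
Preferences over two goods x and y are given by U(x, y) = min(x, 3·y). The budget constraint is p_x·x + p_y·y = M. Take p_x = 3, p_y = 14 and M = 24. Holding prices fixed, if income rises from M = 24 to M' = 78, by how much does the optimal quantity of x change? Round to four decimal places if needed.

Δx* = 7.0435

With perfect complements, no substitution: consume in ratio x:y = 3:1.
Budget: p_x·x + p_y·(1/3)·x = M, so (3·p_x + p_y)·x = 3·M.
Demand: x*(p_x,p_y,M) = 3·M/(3·p_x + p_y), y* = M/(3·p_x + p_y).
Here 3·3 + 14 = 23, giving x* = 3.1304.
At M' = 78: x* = 10.1739. Change: 10.1739 − 3.1304 = 7.0435.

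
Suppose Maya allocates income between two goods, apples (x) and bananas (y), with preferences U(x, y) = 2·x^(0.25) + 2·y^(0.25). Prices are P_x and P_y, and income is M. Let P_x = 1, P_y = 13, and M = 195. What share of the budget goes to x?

share on x = 0.7016

From the CES first-order condition, (y/x)^(0.75) = P_x/P_y.
Hence y/x = (P_x/P_y)^(1/(0.75)), i.e. raised to the 4/3 power.
Substitute y = (y/x)·x into the budget: x* = M/(P_x + P_y·(y/x)).
Numerically y/x = 0.032715, so x* = 195/(1 + 13·0.032715) = 136.8142 and y* = 0.032715·136.8142 = 4.4758.
Expenditure on x: 1·136.8142 = 136.8142; share = 0.7016.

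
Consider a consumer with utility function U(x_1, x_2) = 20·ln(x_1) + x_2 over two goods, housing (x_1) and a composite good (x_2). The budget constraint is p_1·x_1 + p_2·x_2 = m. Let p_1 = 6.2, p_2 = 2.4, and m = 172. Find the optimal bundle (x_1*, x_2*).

x_1* = 7.7419, x_2* = 51.6667

MU_x_1 = 20/x_1, MU_x_2 = 1. Tangency: 20/x_1 = p_1/p_2.
So x_1*(p_1,p_2) = 20·p_2/p_1, independent of income; and x_2* = (m − 20·p_2)/p_2.
At the given prices: x_1* = 20·2.4/6.2 = 7.7419, and x_2* = 51.6667.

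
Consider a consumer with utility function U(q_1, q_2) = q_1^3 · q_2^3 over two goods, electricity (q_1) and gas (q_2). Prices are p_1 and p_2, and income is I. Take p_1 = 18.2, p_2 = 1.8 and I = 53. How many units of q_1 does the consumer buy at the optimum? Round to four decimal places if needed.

MU_q_1/MU_q_2 = (3·q_2)/(3·q_1); tangency sets this equal to p_1/p_2.
Rearranging, p_2·q_2 = p_1·q_1. Substituting into the budget gives p_1·q_1·(1 + 1) = I.
Demand: q_1*(p_1,p_2,I) = 0.5·I/p_1 and q_2* = 0.5·I/p_2.
At p_1=18.2, p_2=1.8, I=53: q_1* = 0.5·53/18.2 = 1.456.

q_1* = 1.456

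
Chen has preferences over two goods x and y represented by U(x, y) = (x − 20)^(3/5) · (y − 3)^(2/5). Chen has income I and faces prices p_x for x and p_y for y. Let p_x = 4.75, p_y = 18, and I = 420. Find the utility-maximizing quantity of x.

Let x' = x−20, y' = y−3. MRS = (3/2)·y'/x' = p_x/p_y.
Substituting into the budget: x* = 20 + 0.6·(I − 20·p_x − 3·p_y)/p_x, and y* = 3 + 0.4·(…)/p_y.
Discretionary income = 420 − 20·4.75 − 3·18 = 271; x* = 20 + 0.6·271/4.75 = 54.2316.

x* = 54.2316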